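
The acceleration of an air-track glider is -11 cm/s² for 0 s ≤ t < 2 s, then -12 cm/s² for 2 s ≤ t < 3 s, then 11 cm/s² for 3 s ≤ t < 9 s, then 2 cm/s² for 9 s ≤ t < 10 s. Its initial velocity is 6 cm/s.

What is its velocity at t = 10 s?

Δv equals the area under the a-t graph; then v = v₀ + Δv.
0–2 s: -11 × 2 = -22 cm/s
2–3 s: -12 × 1 = -12 cm/s
3–9 s: 11 × 6 = 66 cm/s
9–10 s: 2 × 1 = 2 cm/s
Δv = 34 cm/s, so v(10) = 6 + (34) = 40 cm/s.

40 cm/s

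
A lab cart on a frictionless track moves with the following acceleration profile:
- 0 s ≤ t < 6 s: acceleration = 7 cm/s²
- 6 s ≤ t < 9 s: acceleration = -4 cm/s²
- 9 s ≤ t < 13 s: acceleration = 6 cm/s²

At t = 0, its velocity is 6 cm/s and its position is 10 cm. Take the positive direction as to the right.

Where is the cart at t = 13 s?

490 cm

On each constant-a segment, Δv = aΔt and Δx = v₀Δt + ½aΔt²; chain segment to segment.
0–6 s: v starts 6 cm/s; Δx = 6·6 + ½·7·6² = 162 cm; v ends 48 cm/s.
6–9 s: v starts 48 cm/s; Δx = 48·3 + ½·-4·3² = 126 cm; v ends 36 cm/s.
9–13 s: v starts 36 cm/s; Δx = 36·4 + ½·6·4² = 192 cm; v ends 60 cm/s.
x(13) = 10 + Σ Δx = 490 cm.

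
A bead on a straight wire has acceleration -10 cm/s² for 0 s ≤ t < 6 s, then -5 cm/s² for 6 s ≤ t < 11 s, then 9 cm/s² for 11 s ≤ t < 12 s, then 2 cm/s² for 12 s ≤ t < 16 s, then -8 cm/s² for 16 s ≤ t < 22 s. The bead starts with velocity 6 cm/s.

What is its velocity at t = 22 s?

-110 cm/s

Δv equals the area under the a-t graph; then v = v₀ + Δv.
0–6 s: -10 × 6 = -60 cm/s
6–11 s: -5 × 5 = -25 cm/s
11–12 s: 9 × 1 = 9 cm/s
12–16 s: 2 × 4 = 8 cm/s
16–22 s: -8 × 6 = -48 cm/s
Δv = -116 cm/s, so v(22) = 6 + (-116) = -110 cm/s.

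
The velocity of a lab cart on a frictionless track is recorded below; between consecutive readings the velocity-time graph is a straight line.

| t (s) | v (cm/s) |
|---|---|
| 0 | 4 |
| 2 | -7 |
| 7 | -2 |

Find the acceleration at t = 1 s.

-5.5 cm/s²

Acceleration is the slope of the v-t graph on 0–2 s: (-7 − 4)/(2 − 0) = -5.5 cm/s².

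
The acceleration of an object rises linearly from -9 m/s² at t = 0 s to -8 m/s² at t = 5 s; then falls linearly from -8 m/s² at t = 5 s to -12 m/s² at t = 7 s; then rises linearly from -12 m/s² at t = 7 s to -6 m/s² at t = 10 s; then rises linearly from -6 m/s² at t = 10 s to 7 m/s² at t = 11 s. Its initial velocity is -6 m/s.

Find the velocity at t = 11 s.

-95 m/s

Δv equals the area under the a-t graph; then v = v₀ + Δv.
0–5 s: ½(-9 + -8)(5) = -42.5 m/s
5–7 s: ½(-8 + -12)(2) = -20 m/s
7–10 s: ½(-12 + -6)(3) = -27 m/s
10–11 s: ½(-6 + 7)(1) = 0.5 m/s
Δv = -89 m/s, so v(11) = -6 + (-89) = -95 m/s.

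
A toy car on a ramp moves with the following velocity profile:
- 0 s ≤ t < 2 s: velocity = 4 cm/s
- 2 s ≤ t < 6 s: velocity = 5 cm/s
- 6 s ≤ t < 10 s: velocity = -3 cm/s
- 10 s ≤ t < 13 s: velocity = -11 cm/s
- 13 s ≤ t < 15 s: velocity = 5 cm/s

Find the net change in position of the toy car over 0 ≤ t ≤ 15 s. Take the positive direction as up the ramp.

-7 cm

Displacement is the signed area under the v-t curve.
0–2 s: 4 × 2 = 8 cm
2–6 s: 5 × 4 = 20 cm
6–10 s: -3 × 4 = -12 cm
10–13 s: -11 × 3 = -33 cm
13–15 s: 5 × 2 = 10 cm
Net displacement = -7 cm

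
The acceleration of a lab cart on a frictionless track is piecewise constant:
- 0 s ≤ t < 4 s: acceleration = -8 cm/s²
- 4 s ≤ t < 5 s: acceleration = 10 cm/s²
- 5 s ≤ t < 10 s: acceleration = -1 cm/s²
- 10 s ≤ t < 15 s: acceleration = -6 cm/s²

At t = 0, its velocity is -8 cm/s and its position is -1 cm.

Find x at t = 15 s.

-544.5 cm

On each constant-a segment, Δv = aΔt and Δx = v₀Δt + ½aΔt²; chain segment to segment.
0–4 s: v starts -8 cm/s; Δx = -8·4 + ½·-8·4² = -96 cm; v ends -40 cm/s.
4–5 s: v starts -40 cm/s; Δx = -40·1 + ½·10·1² = -35 cm; v ends -30 cm/s.
5–10 s: v starts -30 cm/s; Δx = -30·5 + ½·-1·5² = -162.5 cm; v ends -35 cm/s.
10–15 s: v starts -35 cm/s; Δx = -35·5 + ½·-6·5² = -250 cm; v ends -65 cm/s.
x(15) = -1 + Σ Δx = -544.5 cm.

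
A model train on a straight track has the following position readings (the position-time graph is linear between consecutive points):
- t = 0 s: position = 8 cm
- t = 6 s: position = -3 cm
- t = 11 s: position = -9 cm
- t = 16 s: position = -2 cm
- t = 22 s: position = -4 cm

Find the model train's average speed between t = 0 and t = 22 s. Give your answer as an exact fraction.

13/11 cm/s

Average speed = (total path length)/(elapsed time); on a piecewise-linear x-t graph the path length is Σ|Δx|.
0–6 s: |Δx| = |-3 − 8| = 11 cm
6–11 s: |Δx| = |-9 − -3| = 6 cm
11–16 s: |Δx| = |-2 − -9| = 7 cm
16–22 s: |Δx| = |-4 − -2| = 2 cm
Total path = 26 cm; average speed = 26/22 = 13/11 cm/s.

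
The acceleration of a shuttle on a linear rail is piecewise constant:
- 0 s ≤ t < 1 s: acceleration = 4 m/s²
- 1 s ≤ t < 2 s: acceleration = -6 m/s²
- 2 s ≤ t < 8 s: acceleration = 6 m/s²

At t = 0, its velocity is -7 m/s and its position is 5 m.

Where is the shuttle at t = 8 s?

48 m

On each constant-a segment, Δv = aΔt and Δx = v₀Δt + ½aΔt²; chain segment to segment.
0–1 s: v starts -7 m/s; Δx = -7·1 + ½·4·1² = -5 m; v ends -3 m/s.
1–2 s: v starts -3 m/s; Δx = -3·1 + ½·-6·1² = -6 m; v ends -9 m/s.
2–8 s: v starts -9 m/s; Δx = -9·6 + ½·6·6² = 54 m; v ends 27 m/s.
x(8) = 5 + Σ Δx = 48 m.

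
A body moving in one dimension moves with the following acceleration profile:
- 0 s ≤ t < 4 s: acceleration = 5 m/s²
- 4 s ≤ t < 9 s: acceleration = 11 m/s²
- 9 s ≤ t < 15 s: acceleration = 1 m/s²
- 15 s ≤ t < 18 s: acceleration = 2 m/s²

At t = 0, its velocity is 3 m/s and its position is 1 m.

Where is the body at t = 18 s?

1052.5 m

On each constant-a segment, Δv = aΔt and Δx = v₀Δt + ½aΔt²; chain segment to segment.
0–4 s: v starts 3 m/s; Δx = 3·4 + ½·5·4² = 52 m; v ends 23 m/s.
4–9 s: v starts 23 m/s; Δx = 23·5 + ½·11·5² = 252.5 m; v ends 78 m/s.
9–15 s: v starts 78 m/s; Δx = 78·6 + ½·1·6² = 486 m; v ends 84 m/s.
15–18 s: v starts 84 m/s; Δx = 84·3 + ½·2·3² = 261 m; v ends 90 m/s.
x(18) = 1 + Σ Δx = 1052.5 m.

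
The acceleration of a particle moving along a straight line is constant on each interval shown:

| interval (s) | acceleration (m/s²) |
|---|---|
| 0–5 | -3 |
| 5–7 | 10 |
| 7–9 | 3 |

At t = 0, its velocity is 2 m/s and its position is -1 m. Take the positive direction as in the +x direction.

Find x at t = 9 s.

On each constant-a segment, Δv = aΔt and Δx = v₀Δt + ½aΔt²; chain segment to segment.
0–5 s: v starts 2 m/s; Δx = 2·5 + ½·-3·5² = -27.5 m; v ends -13 m/s.
5–7 s: v starts -13 m/s; Δx = -13·2 + ½·10·2² = -6 m; v ends 7 m/s.
7–9 s: v starts 7 m/s; Δx = 7·2 + ½·3·2² = 20 m; v ends 13 m/s.
x(9) = -1 + Σ Δx = -14.5 m.

-14.5 m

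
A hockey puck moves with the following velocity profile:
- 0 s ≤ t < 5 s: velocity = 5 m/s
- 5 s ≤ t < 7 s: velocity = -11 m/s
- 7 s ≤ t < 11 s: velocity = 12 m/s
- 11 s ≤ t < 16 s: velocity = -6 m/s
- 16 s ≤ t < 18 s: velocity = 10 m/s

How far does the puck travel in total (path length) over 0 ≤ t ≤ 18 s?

Total distance travelled is ∫|v| dt — sum the magnitudes of each area piece.
0–5 s: |5| × 5 = 25 m
5–7 s: |-11| × 2 = 22 m
7–11 s: |12| × 4 = 48 m
11–16 s: |-6| × 5 = 30 m
16–18 s: |10| × 2 = 20 m
Total distance = 145 m

145 m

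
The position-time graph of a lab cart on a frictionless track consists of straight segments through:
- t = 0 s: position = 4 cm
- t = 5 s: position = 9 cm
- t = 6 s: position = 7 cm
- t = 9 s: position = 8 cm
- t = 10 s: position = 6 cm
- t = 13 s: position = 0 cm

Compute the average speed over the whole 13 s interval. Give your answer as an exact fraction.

16/13 cm/s

Average speed = (total path length)/(elapsed time); on a piecewise-linear x-t graph the path length is Σ|Δx|.
0–5 s: |Δx| = |9 − 4| = 5 cm
5–6 s: |Δx| = |7 − 9| = 2 cm
6–9 s: |Δx| = |8 − 7| = 1 cm
9–10 s: |Δx| = |6 − 8| = 2 cm
10–13 s: |Δx| = |0 − 6| = 6 cm
Total path = 16 cm; average speed = 16/13 = 16/13 cm/s.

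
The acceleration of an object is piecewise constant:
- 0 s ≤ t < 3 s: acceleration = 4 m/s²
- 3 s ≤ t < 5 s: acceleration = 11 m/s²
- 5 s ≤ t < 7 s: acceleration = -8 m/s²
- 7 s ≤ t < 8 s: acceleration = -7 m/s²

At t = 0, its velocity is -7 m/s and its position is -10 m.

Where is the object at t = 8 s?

On each constant-a segment, Δv = aΔt and Δx = v₀Δt + ½aΔt²; chain segment to segment.
0–3 s: v starts -7 m/s; Δx = -7·3 + ½·4·3² = -3 m; v ends 5 m/s.
3–5 s: v starts 5 m/s; Δx = 5·2 + ½·11·2² = 32 m; v ends 27 m/s.
5–7 s: v starts 27 m/s; Δx = 27·2 + ½·-8·2² = 38 m; v ends 11 m/s.
7–8 s: v starts 11 m/s; Δx = 11·1 + ½·-7·1² = 7.5 m; v ends 4 m/s.
x(8) = -10 + Σ Δx = 64.5 m.

64.5 m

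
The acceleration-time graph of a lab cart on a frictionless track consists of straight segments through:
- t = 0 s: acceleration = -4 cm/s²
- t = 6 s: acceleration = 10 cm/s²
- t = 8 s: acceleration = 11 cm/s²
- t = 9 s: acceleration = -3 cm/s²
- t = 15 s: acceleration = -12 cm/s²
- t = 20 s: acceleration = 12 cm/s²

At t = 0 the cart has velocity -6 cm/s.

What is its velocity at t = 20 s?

Δv equals the area under the a-t graph; then v = v₀ + Δv.
0–6 s: ½(-4 + 10)(6) = 18 cm/s
6–8 s: ½(10 + 11)(2) = 21 cm/s
8–9 s: ½(11 + -3)(1) = 4 cm/s
9–15 s: ½(-3 + -12)(6) = -45 cm/s
15–20 s: ½(-12 + 12)(5) = 0 cm/s
Δv = -2 cm/s, so v(20) = -6 + (-2) = -8 cm/s.

-8 cm/s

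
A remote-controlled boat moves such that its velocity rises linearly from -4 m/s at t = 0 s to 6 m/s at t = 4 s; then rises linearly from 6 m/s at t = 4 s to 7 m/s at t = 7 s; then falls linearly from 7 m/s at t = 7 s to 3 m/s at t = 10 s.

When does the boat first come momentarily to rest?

v changes sign on 0–4 s (from -4 to 6); the graph is linear there, so v = 0 at t = 0 + (4)·(4 − 0)/(6 − -4) = 1.6 s.

t = 1.6 s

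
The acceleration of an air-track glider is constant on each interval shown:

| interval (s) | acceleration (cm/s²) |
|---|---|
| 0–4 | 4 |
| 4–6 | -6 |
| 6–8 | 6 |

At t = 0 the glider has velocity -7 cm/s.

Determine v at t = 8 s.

Δv equals the area under the a-t graph; then v = v₀ + Δv.
0–4 s: 4 × 4 = 16 cm/s
4–6 s: -6 × 2 = -12 cm/s
6–8 s: 6 × 2 = 12 cm/s
Δv = 16 cm/s, so v(8) = -7 + (16) = 9 cm/s.

9 cm/s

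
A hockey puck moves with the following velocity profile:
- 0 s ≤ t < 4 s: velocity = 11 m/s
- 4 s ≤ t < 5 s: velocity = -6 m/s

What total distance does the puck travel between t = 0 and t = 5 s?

Distance (not displacement) is the total path length: add the absolute areas under v-t.
0–4 s: |11| × 4 = 44 m
4–5 s: |-6| × 1 = 6 m
Total distance = 50 m

50 m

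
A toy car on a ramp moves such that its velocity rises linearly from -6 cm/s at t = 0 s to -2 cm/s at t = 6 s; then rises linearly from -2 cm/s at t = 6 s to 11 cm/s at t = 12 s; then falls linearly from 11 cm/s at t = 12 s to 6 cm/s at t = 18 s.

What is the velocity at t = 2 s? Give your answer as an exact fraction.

On 0–6 s the graph is linear from -6 to -2 cm/s: v(2) = -6 + (-2 − -6)·(2 − 0)/(6 − 0) = -14/3 cm/s.

-14/3 cm/s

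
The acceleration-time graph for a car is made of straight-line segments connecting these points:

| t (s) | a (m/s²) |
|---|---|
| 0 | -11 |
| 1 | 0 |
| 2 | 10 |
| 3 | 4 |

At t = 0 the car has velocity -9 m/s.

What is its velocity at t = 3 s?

-2.5 m/s

Δv equals the area under the a-t graph; then v = v₀ + Δv.
0–1 s: ½(-11 + 0)(1) = -5.5 m/s
1–2 s: ½(0 + 10)(1) = 5 m/s
2–3 s: ½(10 + 4)(1) = 7 m/s
Δv = 6.5 m/s, so v(3) = -9 + (6.5) = -2.5 m/s.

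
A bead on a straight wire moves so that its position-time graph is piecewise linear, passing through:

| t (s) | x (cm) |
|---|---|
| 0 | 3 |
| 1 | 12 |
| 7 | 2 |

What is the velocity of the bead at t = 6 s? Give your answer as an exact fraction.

-5/3 cm/s

Velocity is the slope of the x-t graph on 1–7 s: (2 − 12)/(7 − 1) = -5/3 cm/s.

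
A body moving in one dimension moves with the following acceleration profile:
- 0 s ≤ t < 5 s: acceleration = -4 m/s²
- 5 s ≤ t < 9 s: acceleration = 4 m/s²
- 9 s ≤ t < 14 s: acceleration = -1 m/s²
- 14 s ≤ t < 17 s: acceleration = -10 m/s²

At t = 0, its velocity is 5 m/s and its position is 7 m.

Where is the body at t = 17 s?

-110.5 m

On each constant-a segment, Δv = aΔt and Δx = v₀Δt + ½aΔt²; chain segment to segment.
0–5 s: v starts 5 m/s; Δx = 5·5 + ½·-4·5² = -25 m; v ends -15 m/s.
5–9 s: v starts -15 m/s; Δx = -15·4 + ½·4·4² = -28 m; v ends 1 m/s.
9–14 s: v starts 1 m/s; Δx = 1·5 + ½·-1·5² = -7.5 m; v ends -4 m/s.
14–17 s: v starts -4 m/s; Δx = -4·3 + ½·-10·3² = -57 m; v ends -34 m/s.
x(17) = 7 + Σ Δx = -110.5 m.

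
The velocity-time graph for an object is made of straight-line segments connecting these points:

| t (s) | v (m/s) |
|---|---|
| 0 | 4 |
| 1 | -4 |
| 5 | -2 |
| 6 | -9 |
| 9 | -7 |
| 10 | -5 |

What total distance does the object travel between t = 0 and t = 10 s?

Distance (not displacement) is the total path length: add the absolute areas under v-t.
0–1 s: v = 0 at t = 0.5 s; triangle areas 1 + 1 = 2 m
1–5 s: |½(-4 + -2)(4)| = 12 m
5–6 s: |½(-2 + -9)(1)| = 5.5 m
6–9 s: |½(-9 + -7)(3)| = 24 m
9–10 s: |½(-7 + -5)(1)| = 6 m
Total distance = 49.5 m

49.5 m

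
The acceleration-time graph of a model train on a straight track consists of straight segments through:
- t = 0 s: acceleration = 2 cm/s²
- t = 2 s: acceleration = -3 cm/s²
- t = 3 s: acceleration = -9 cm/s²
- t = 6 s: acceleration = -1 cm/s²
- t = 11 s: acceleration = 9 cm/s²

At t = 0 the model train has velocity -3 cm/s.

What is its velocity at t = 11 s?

Δv equals the area under the a-t graph; then v = v₀ + Δv.
0–2 s: ½(2 + -3)(2) = -1 cm/s
2–3 s: ½(-3 + -9)(1) = -6 cm/s
3–6 s: ½(-9 + -1)(3) = -15 cm/s
6–11 s: ½(-1 + 9)(5) = 20 cm/s
Δv = -2 cm/s, so v(11) = -3 + (-2) = -5 cm/s.

-5 cm/s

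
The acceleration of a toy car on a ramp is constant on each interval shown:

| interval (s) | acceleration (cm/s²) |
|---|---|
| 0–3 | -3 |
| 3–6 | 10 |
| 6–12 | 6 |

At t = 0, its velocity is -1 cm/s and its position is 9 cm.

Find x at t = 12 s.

On each constant-a segment, Δv = aΔt and Δx = v₀Δt + ½aΔt²; chain segment to segment.
0–3 s: v starts -1 cm/s; Δx = -1·3 + ½·-3·3² = -16.5 cm; v ends -10 cm/s.
3–6 s: v starts -10 cm/s; Δx = -10·3 + ½·10·3² = 15 cm; v ends 20 cm/s.
6–12 s: v starts 20 cm/s; Δx = 20·6 + ½·6·6² = 228 cm; v ends 56 cm/s.
x(12) = 9 + Σ Δx = 235.5 cm.

235.5 cm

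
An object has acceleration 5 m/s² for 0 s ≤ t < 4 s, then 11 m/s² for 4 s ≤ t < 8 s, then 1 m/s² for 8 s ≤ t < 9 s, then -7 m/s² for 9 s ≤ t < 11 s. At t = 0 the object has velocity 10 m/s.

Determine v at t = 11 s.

Δv equals the area under the a-t graph; then v = v₀ + Δv.
0–4 s: 5 × 4 = 20 m/s
4–8 s: 11 × 4 = 44 m/s
8–9 s: 1 × 1 = 1 m/s
9–11 s: -7 × 2 = -14 m/s
Δv = 51 m/s, so v(11) = 10 + (51) = 61 m/s.

61 m/s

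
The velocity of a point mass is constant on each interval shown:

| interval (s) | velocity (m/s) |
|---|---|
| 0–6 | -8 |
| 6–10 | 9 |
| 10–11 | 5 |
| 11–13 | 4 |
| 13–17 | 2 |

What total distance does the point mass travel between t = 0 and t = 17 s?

Total distance travelled is ∫|v| dt — sum the magnitudes of each area piece.
0–6 s: |-8| × 6 = 48 m
6–10 s: |9| × 4 = 36 m
10–11 s: |5| × 1 = 5 m
11–13 s: |4| × 2 = 8 m
13–17 s: |2| × 4 = 8 m
Total distance = 105 m

105 m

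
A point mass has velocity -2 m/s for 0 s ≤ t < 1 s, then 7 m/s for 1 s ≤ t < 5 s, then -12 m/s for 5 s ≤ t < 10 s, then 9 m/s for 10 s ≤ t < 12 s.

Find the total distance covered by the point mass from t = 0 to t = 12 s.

Total distance travelled is ∫|v| dt — sum the magnitudes of each area piece.
0–1 s: |-2| × 1 = 2 m
1–5 s: |7| × 4 = 28 m
5–10 s: |-12| × 5 = 60 m
10–12 s: |9| × 2 = 18 m
Total distance = 108 m

108 m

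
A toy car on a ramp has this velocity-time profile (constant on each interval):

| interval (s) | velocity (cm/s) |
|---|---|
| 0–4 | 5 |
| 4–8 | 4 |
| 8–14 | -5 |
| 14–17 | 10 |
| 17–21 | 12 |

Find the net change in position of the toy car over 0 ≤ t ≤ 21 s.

84 cm

Displacement is the signed area under the v-t curve.
0–4 s: 5 × 4 = 20 cm
4–8 s: 4 × 4 = 16 cm
8–14 s: -5 × 6 = -30 cm
14–17 s: 10 × 3 = 30 cm
17–21 s: 12 × 4 = 48 cm
Net displacement = 84 cm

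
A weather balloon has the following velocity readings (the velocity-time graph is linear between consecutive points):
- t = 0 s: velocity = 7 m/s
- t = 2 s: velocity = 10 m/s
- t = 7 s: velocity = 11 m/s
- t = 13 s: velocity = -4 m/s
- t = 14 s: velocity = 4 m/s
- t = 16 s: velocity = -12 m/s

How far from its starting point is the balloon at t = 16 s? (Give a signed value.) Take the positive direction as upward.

Displacement is the signed area under the v-t curve.
0–2 s: ½(7 + 10)(2) = 17 m
2–7 s: ½(10 + 11)(5) = 52.5 m
7–13 s: ½(11 + -4)(6) = 21 m
13–14 s: ½(-4 + 4)(1) = 0 m
14–16 s: ½(4 + -12)(2) = -8 m
Net displacement = 82.5 m

82.5 m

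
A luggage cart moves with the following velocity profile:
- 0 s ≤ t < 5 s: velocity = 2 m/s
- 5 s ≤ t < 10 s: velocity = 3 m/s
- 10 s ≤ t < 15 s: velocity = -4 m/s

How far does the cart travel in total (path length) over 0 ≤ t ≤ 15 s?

45 m

Total distance travelled is ∫|v| dt — sum the magnitudes of each area piece.
0–5 s: |2| × 5 = 10 m
5–10 s: |3| × 5 = 15 m
10–15 s: |-4| × 5 = 20 m
Total distance = 45 m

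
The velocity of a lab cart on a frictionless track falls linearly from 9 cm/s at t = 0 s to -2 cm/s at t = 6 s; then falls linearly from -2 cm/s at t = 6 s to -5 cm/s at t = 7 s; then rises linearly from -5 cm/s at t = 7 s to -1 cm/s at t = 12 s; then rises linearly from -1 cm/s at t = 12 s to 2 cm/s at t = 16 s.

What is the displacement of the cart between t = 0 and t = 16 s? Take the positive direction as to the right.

Displacement is the signed area under the v-t curve.
0–6 s: ½(9 + -2)(6) = 21 cm
6–7 s: ½(-2 + -5)(1) = -3.5 cm
7–12 s: ½(-5 + -1)(5) = -15 cm
12–16 s: ½(-1 + 2)(4) = 2 cm
Net displacement = 4.5 cm

4.5 cm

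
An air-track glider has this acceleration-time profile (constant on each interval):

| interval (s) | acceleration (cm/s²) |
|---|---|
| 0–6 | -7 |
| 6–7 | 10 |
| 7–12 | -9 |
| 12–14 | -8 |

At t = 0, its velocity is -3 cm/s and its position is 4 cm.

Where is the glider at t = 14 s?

On each constant-a segment, Δv = aΔt and Δx = v₀Δt + ½aΔt²; chain segment to segment.
0–6 s: v starts -3 cm/s; Δx = -3·6 + ½·-7·6² = -144 cm; v ends -45 cm/s.
6–7 s: v starts -45 cm/s; Δx = -45·1 + ½·10·1² = -40 cm; v ends -35 cm/s.
7–12 s: v starts -35 cm/s; Δx = -35·5 + ½·-9·5² = -287.5 cm; v ends -80 cm/s.
12–14 s: v starts -80 cm/s; Δx = -80·2 + ½·-8·2² = -176 cm; v ends -96 cm/s.
x(14) = 4 + Σ Δx = -643.5 cm.

-643.5 cm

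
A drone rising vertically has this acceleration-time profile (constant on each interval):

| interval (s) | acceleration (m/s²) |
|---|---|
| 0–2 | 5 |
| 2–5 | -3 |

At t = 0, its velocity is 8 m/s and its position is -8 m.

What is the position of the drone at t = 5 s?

58.5 m

On each constant-a segment, Δv = aΔt and Δx = v₀Δt + ½aΔt²; chain segment to segment.
0–2 s: v starts 8 m/s; Δx = 8·2 + ½·5·2² = 26 m; v ends 18 m/s.
2–5 s: v starts 18 m/s; Δx = 18·3 + ½·-3·3² = 40.5 m; v ends 9 m/s.
x(5) = -8 + Σ Δx = 58.5 m.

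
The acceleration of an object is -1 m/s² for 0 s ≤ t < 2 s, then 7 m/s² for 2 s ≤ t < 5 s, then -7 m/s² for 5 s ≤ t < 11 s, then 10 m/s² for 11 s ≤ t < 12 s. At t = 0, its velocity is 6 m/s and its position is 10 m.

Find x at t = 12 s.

75.5 m

On each constant-a segment, Δv = aΔt and Δx = v₀Δt + ½aΔt²; chain segment to segment.
0–2 s: v starts 6 m/s; Δx = 6·2 + ½·-1·2² = 10 m; v ends 4 m/s.
2–5 s: v starts 4 m/s; Δx = 4·3 + ½·7·3² = 43.5 m; v ends 25 m/s.
5–11 s: v starts 25 m/s; Δx = 25·6 + ½·-7·6² = 24 m; v ends -17 m/s.
11–12 s: v starts -17 m/s; Δx = -17·1 + ½·10·1² = -12 m; v ends -7 m/s.
x(12) = 10 + Σ Δx = 75.5 m.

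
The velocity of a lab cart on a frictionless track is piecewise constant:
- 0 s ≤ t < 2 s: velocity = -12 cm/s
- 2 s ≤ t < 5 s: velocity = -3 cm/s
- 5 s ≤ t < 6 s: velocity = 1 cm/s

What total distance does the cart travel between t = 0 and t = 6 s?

34 cm

Distance (not displacement) is the total path length: add the absolute areas under v-t.
0–2 s: |-12| × 2 = 24 cm
2–5 s: |-3| × 3 = 9 cm
5–6 s: |1| × 1 = 1 cm
Total distance = 34 cm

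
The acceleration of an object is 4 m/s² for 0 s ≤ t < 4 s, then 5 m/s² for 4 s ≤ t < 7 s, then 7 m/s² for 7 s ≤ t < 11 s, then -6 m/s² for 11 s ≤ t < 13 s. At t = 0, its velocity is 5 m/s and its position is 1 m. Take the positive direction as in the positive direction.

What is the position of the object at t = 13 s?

454.5 m

On each constant-a segment, Δv = aΔt and Δx = v₀Δt + ½aΔt²; chain segment to segment.
0–4 s: v starts 5 m/s; Δx = 5·4 + ½·4·4² = 52 m; v ends 21 m/s.
4–7 s: v starts 21 m/s; Δx = 21·3 + ½·5·3² = 85.5 m; v ends 36 m/s.
7–11 s: v starts 36 m/s; Δx = 36·4 + ½·7·4² = 200 m; v ends 64 m/s.
11–13 s: v starts 64 m/s; Δx = 64·2 + ½·-6·2² = 116 m; v ends 52 m/s.
x(13) = 1 + Σ Δx = 454.5 m.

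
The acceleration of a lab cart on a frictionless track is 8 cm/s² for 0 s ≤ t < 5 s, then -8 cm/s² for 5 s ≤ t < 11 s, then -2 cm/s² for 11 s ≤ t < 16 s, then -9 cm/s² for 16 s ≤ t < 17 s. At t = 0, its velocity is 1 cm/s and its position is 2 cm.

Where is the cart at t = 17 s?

On each constant-a segment, Δv = aΔt and Δx = v₀Δt + ½aΔt²; chain segment to segment.
0–5 s: v starts 1 cm/s; Δx = 1·5 + ½·8·5² = 105 cm; v ends 41 cm/s.
5–11 s: v starts 41 cm/s; Δx = 41·6 + ½·-8·6² = 102 cm; v ends -7 cm/s.
11–16 s: v starts -7 cm/s; Δx = -7·5 + ½·-2·5² = -60 cm; v ends -17 cm/s.
16–17 s: v starts -17 cm/s; Δx = -17·1 + ½·-9·1² = -21.5 cm; v ends -26 cm/s.
x(17) = 2 + Σ Δx = 127.5 cm.

127.5 cm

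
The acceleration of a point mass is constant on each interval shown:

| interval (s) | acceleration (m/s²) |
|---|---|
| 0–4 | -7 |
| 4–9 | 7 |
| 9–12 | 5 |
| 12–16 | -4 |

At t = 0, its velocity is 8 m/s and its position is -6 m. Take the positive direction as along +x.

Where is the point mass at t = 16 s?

113 m

On each constant-a segment, Δv = aΔt and Δx = v₀Δt + ½aΔt²; chain segment to segment.
0–4 s: v starts 8 m/s; Δx = 8·4 + ½·-7·4² = -24 m; v ends -20 m/s.
4–9 s: v starts -20 m/s; Δx = -20·5 + ½·7·5² = -12.5 m; v ends 15 m/s.
9–12 s: v starts 15 m/s; Δx = 15·3 + ½·5·3² = 67.5 m; v ends 30 m/s.
12–16 s: v starts 30 m/s; Δx = 30·4 + ½·-4·4² = 88 m; v ends 14 m/s.
x(16) = -6 + Σ Δx = 113 m.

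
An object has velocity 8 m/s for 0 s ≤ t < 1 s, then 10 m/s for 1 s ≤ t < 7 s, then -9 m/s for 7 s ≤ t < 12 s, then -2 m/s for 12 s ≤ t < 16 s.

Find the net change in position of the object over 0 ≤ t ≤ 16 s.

Displacement is the signed area under the v-t curve.
0–1 s: 8 × 1 = 8 m
1–7 s: 10 × 6 = 60 m
7–12 s: -9 × 5 = -45 m
12–16 s: -2 × 4 = -8 m
Net displacement = 15 m

15 m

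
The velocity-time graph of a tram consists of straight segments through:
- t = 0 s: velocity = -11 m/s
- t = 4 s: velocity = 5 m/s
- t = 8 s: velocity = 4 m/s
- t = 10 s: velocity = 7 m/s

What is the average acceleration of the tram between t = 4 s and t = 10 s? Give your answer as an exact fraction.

1/3 m/s²

Average acceleration = Δv/Δt = (7 − 5)/(10 − 4) = 1/3 m/s².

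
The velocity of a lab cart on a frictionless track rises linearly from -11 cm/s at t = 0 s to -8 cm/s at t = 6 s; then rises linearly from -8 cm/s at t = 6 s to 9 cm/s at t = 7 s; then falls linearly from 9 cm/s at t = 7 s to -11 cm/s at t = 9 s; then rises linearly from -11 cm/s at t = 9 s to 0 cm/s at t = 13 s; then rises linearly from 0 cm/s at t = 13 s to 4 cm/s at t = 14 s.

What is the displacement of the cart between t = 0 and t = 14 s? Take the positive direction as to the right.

Net displacement equals the area under the velocity-time graph (areas below the axis count negative).
0–6 s: ½(-11 + -8)(6) = -57 cm
6–7 s: ½(-8 + 9)(1) = 0.5 cm
7–9 s: ½(9 + -11)(2) = -2 cm
9–13 s: ½(-11 + 0)(4) = -22 cm
13–14 s: ½(0 + 4)(1) = 2 cm
Net displacement = -78.5 cm

-78.5 cm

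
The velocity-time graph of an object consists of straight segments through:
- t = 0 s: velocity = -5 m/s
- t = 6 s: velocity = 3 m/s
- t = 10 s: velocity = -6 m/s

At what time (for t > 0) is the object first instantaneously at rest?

v changes sign on 0–6 s (from -5 to 3); the graph is linear there, so v = 0 at t = 0 + (5)·(6 − 0)/(3 − -5) = 3.75 s.

t = 3.75 s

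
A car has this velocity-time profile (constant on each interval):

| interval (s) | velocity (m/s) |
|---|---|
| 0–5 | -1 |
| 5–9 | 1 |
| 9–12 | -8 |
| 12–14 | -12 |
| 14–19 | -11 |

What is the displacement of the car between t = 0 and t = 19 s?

-104 m

Displacement is the signed area under the v-t curve.
0–5 s: -1 × 5 = -5 m
5–9 s: 1 × 4 = 4 m
9–12 s: -8 × 3 = -24 m
12–14 s: -12 × 2 = -24 m
14–19 s: -11 × 5 = -55 m
Net displacement = -104 m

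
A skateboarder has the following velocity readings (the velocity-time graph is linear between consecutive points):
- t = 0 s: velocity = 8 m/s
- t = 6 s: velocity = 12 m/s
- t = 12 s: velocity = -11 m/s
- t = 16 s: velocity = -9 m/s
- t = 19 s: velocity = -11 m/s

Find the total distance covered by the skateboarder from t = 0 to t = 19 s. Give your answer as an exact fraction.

Total distance travelled is ∫|v| dt — sum the magnitudes of each area piece.
0–6 s: |½(8 + 12)(6)| = 60 m
6–12 s: v = 0 at t = 210/23 s; triangle areas 432/23 + 363/23 = 795/23 m
12–16 s: |½(-11 + -9)(4)| = 40 m
16–19 s: |½(-9 + -11)(3)| = 30 m
Total distance = 3785/23 m

3785/23 m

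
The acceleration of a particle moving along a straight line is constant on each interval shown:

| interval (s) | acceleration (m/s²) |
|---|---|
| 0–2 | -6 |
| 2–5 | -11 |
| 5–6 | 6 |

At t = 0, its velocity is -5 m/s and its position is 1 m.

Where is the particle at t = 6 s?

-168.5 m

On each constant-a segment, Δv = aΔt and Δx = v₀Δt + ½aΔt²; chain segment to segment.
0–2 s: v starts -5 m/s; Δx = -5·2 + ½·-6·2² = -22 m; v ends -17 m/s.
2–5 s: v starts -17 m/s; Δx = -17·3 + ½·-11·3² = -100.5 m; v ends -50 m/s.
5–6 s: v starts -50 m/s; Δx = -50·1 + ½·6·1² = -47 m; v ends -44 m/s.
x(6) = 1 + Σ Δx = -168.5 m.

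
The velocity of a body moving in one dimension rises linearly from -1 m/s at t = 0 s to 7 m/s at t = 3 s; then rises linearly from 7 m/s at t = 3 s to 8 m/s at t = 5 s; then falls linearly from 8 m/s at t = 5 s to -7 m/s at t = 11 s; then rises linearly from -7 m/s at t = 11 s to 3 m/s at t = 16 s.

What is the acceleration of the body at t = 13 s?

Acceleration is the slope of the v-t graph on 11–16 s: (3 − -7)/(16 − 11) = 2 m/s².

2 m/s²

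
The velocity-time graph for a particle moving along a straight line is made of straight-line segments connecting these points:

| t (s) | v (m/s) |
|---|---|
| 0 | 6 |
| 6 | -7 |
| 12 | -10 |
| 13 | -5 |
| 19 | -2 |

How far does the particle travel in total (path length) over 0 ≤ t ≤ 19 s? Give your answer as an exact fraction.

2577/26 m

Distance (not displacement) is the total path length: add the absolute areas under v-t.
0–6 s: v = 0 at t = 36/13 s; triangle areas 108/13 + 147/13 = 255/13 m
6–12 s: |½(-7 + -10)(6)| = 51 m
12–13 s: |½(-10 + -5)(1)| = 7.5 m
13–19 s: |½(-5 + -2)(6)| = 21 m
Total distance = 2577/26 m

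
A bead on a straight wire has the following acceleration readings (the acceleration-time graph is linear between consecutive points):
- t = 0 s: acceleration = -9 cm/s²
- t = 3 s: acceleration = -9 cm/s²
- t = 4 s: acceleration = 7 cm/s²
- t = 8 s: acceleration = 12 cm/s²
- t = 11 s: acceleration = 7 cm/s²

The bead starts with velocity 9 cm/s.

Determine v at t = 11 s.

Δv equals the area under the a-t graph; then v = v₀ + Δv.
0–3 s: -9 × 3 = -27 cm/s
3–4 s: ½(-9 + 7)(1) = -1 cm/s
4–8 s: ½(7 + 12)(4) = 38 cm/s
8–11 s: ½(12 + 7)(3) = 28.5 cm/s
Δv = 38.5 cm/s, so v(11) = 9 + (38.5) = 47.5 cm/s.

47.5 cm/s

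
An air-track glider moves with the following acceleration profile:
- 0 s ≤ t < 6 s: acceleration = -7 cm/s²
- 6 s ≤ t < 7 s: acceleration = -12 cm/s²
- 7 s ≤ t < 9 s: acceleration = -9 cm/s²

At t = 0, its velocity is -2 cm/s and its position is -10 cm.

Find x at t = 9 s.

-328 cm

On each constant-a segment, Δv = aΔt and Δx = v₀Δt + ½aΔt²; chain segment to segment.
0–6 s: v starts -2 cm/s; Δx = -2·6 + ½·-7·6² = -138 cm; v ends -44 cm/s.
6–7 s: v starts -44 cm/s; Δx = -44·1 + ½·-12·1² = -50 cm; v ends -56 cm/s.
7–9 s: v starts -56 cm/s; Δx = -56·2 + ½·-9·2² = -130 cm; v ends -74 cm/s.
x(9) = -10 + Σ Δx = -328 cm.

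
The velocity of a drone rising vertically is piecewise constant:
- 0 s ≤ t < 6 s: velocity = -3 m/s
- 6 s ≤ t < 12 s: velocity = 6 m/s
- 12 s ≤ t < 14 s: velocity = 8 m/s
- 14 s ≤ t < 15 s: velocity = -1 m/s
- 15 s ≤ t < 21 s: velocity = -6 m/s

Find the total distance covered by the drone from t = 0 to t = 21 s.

Total distance travelled is ∫|v| dt — sum the magnitudes of each area piece.
0–6 s: |-3| × 6 = 18 m
6–12 s: |6| × 6 = 36 m
12–14 s: |8| × 2 = 16 m
14–15 s: |-1| × 1 = 1 m
15–21 s: |-6| × 6 = 36 m
Total distance = 107 m

107 m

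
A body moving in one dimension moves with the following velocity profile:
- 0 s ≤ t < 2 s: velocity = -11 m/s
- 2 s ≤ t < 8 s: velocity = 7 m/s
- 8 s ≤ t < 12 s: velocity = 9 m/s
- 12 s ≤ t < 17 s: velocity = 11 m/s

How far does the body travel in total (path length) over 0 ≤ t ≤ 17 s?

Total distance travelled is ∫|v| dt — sum the magnitudes of each area piece.
0–2 s: |-11| × 2 = 22 m
2–8 s: |7| × 6 = 42 m
8–12 s: |9| × 4 = 36 m
12–17 s: |11| × 5 = 55 m
Total distance = 155 m

155 m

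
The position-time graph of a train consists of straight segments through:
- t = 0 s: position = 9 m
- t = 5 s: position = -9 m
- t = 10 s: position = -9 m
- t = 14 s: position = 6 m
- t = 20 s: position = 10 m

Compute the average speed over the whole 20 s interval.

1.85 m/s

Average speed = (total path length)/(elapsed time); on a piecewise-linear x-t graph the path length is Σ|Δx|.
0–5 s: |Δx| = |-9 − 9| = 18 m
5–10 s: |Δx| = |-9 − -9| = 0 m
10–14 s: |Δx| = |6 − -9| = 15 m
14–20 s: |Δx| = |10 − 6| = 4 m
Total path = 37 m; average speed = 37/20 = 1.85 m/s.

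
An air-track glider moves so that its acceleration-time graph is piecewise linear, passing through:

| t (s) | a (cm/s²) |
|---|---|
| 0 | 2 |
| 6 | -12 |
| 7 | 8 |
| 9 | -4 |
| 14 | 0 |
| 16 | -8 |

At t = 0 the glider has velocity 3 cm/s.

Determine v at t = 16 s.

Δv equals the area under the a-t graph; then v = v₀ + Δv.
0–6 s: ½(2 + -12)(6) = -30 cm/s
6–7 s: ½(-12 + 8)(1) = -2 cm/s
7–9 s: ½(8 + -4)(2) = 4 cm/s
9–14 s: ½(-4 + 0)(5) = -10 cm/s
14–16 s: ½(0 + -8)(2) = -8 cm/s
Δv = -46 cm/s, so v(16) = 3 + (-46) = -43 cm/s.

-43 cm/s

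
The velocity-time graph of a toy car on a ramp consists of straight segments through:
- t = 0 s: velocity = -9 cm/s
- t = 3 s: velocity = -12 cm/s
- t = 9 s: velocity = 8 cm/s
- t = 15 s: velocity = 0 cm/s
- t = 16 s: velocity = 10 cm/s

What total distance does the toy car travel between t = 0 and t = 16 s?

Total distance travelled is ∫|v| dt — sum the magnitudes of each area piece.
0–3 s: |½(-9 + -12)(3)| = 31.5 cm
3–9 s: v = 0 at t = 6.6 s; triangle areas 21.6 + 9.6 = 31.2 cm
9–15 s: |½(8 + 0)(6)| = 24 cm
15–16 s: |½(0 + 10)(1)| = 5 cm
Total distance = 91.7 cm

91.7 cm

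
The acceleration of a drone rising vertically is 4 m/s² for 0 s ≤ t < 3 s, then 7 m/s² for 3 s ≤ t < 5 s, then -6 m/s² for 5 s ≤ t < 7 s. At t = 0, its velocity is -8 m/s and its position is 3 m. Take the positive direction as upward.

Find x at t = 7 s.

On each constant-a segment, Δv = aΔt and Δx = v₀Δt + ½aΔt²; chain segment to segment.
0–3 s: v starts -8 m/s; Δx = -8·3 + ½·4·3² = -6 m; v ends 4 m/s.
3–5 s: v starts 4 m/s; Δx = 4·2 + ½·7·2² = 22 m; v ends 18 m/s.
5–7 s: v starts 18 m/s; Δx = 18·2 + ½·-6·2² = 24 m; v ends 6 m/s.
x(7) = 3 + Σ Δx = 43 m.

43 m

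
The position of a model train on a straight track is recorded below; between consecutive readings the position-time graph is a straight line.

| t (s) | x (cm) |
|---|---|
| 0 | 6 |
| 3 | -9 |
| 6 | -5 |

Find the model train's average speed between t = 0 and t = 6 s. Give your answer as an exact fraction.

Average speed = (total path length)/(elapsed time); on a piecewise-linear x-t graph the path length is Σ|Δx|.
0–3 s: |Δx| = |-9 − 6| = 15 cm
3–6 s: |Δx| = |-5 − -9| = 4 cm
Total path = 19 cm; average speed = 19/6 = 19/6 cm/s.

19/6 cm/s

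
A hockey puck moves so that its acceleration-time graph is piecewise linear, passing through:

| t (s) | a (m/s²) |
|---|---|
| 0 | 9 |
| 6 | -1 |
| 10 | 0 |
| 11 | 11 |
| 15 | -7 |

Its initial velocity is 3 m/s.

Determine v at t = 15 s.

Δv equals the area under the a-t graph; then v = v₀ + Δv.
0–6 s: ½(9 + -1)(6) = 24 m/s
6–10 s: ½(-1 + 0)(4) = -2 m/s
10–11 s: ½(0 + 11)(1) = 5.5 m/s
11–15 s: ½(11 + -7)(4) = 8 m/s
Δv = 35.5 m/s, so v(15) = 3 + (35.5) = 38.5 m/s.

38.5 m/s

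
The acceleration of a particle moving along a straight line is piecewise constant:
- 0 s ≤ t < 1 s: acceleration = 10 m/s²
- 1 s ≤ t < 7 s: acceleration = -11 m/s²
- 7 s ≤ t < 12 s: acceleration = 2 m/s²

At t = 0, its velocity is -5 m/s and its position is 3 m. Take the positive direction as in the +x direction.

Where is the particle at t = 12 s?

-445 m

On each constant-a segment, Δv = aΔt and Δx = v₀Δt + ½aΔt²; chain segment to segment.
0–1 s: v starts -5 m/s; Δx = -5·1 + ½·10·1² = 0 m; v ends 5 m/s.
1–7 s: v starts 5 m/s; Δx = 5·6 + ½·-11·6² = -168 m; v ends -61 m/s.
7–12 s: v starts -61 m/s; Δx = -61·5 + ½·2·5² = -280 m; v ends -51 m/s.
x(12) = 3 + Σ Δx = -445 m.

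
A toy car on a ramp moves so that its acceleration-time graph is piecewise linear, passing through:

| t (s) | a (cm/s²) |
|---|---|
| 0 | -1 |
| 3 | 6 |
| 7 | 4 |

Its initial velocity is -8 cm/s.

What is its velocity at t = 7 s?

19.5 cm/s

Δv equals the area under the a-t graph; then v = v₀ + Δv.
0–3 s: ½(-1 + 6)(3) = 7.5 cm/s
3–7 s: ½(6 + 4)(4) = 20 cm/s
Δv = 27.5 cm/s, so v(7) = -8 + (27.5) = 19.5 cm/s.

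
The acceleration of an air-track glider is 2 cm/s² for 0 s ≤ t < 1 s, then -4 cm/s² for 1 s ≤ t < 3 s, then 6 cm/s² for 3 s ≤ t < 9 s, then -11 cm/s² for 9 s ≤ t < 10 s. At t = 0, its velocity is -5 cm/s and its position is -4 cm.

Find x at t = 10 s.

39.5 cm

On each constant-a segment, Δv = aΔt and Δx = v₀Δt + ½aΔt²; chain segment to segment.
0–1 s: v starts -5 cm/s; Δx = -5·1 + ½·2·1² = -4 cm; v ends -3 cm/s.
1–3 s: v starts -3 cm/s; Δx = -3·2 + ½·-4·2² = -14 cm; v ends -11 cm/s.
3–9 s: v starts -11 cm/s; Δx = -11·6 + ½·6·6² = 42 cm; v ends 25 cm/s.
9–10 s: v starts 25 cm/s; Δx = 25·1 + ½·-11·1² = 19.5 cm; v ends 14 cm/s.
x(10) = -4 + Σ Δx = 39.5 cm.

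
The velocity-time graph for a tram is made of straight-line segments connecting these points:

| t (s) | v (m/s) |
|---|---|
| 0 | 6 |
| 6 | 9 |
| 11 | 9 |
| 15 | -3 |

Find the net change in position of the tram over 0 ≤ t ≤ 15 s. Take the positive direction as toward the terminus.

102 m

Displacement is the signed area under the v-t curve.
0–6 s: ½(6 + 9)(6) = 45 m
6–11 s: 9 × 5 = 45 m
11–15 s: ½(9 + -3)(4) = 12 m
Net displacement = 102 m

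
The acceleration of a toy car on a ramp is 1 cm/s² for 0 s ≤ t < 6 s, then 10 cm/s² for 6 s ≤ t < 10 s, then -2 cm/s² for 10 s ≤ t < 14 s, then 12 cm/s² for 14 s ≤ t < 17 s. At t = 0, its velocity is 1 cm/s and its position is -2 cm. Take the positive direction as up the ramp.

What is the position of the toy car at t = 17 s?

473 cm

On each constant-a segment, Δv = aΔt and Δx = v₀Δt + ½aΔt²; chain segment to segment.
0–6 s: v starts 1 cm/s; Δx = 1·6 + ½·1·6² = 24 cm; v ends 7 cm/s.
6–10 s: v starts 7 cm/s; Δx = 7·4 + ½·10·4² = 108 cm; v ends 47 cm/s.
10–14 s: v starts 47 cm/s; Δx = 47·4 + ½·-2·4² = 172 cm; v ends 39 cm/s.
14–17 s: v starts 39 cm/s; Δx = 39·3 + ½·12·3² = 171 cm; v ends 75 cm/s.
x(17) = -2 + Σ Δx = 473 cm.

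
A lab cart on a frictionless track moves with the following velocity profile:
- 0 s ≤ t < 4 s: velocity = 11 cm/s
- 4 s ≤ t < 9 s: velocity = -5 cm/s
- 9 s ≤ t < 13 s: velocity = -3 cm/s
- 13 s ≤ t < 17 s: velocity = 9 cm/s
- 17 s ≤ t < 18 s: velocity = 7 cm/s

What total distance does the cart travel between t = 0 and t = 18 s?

124 cm

Distance (not displacement) is the total path length: add the absolute areas under v-t.
0–4 s: |11| × 4 = 44 cm
4–9 s: |-5| × 5 = 25 cm
9–13 s: |-3| × 4 = 12 cm
13–17 s: |9| × 4 = 36 cm
17–18 s: |7| × 1 = 7 cm
Total distance = 124 cm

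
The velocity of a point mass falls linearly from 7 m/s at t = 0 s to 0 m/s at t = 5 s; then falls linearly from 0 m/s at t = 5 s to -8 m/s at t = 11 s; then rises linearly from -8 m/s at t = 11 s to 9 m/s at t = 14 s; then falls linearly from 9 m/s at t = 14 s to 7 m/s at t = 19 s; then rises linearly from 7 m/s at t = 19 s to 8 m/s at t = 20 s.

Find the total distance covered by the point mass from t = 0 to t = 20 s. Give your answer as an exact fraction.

Total distance travelled is ∫|v| dt — sum the magnitudes of each area piece.
0–5 s: |½(7 + 0)(5)| = 17.5 m
5–11 s: |½(0 + -8)(6)| = 24 m
11–14 s: v = 0 at t = 211/17 s; triangle areas 96/17 + 243/34 = 435/34 m
14–19 s: |½(9 + 7)(5)| = 40 m
19–20 s: |½(7 + 8)(1)| = 7.5 m
Total distance = 3461/34 m

3461/34 m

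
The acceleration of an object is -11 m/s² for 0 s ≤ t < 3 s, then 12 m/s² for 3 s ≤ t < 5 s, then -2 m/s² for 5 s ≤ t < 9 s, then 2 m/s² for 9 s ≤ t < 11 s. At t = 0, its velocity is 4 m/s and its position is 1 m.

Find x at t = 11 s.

On each constant-a segment, Δv = aΔt and Δx = v₀Δt + ½aΔt²; chain segment to segment.
0–3 s: v starts 4 m/s; Δx = 4·3 + ½·-11·3² = -37.5 m; v ends -29 m/s.
3–5 s: v starts -29 m/s; Δx = -29·2 + ½·12·2² = -34 m; v ends -5 m/s.
5–9 s: v starts -5 m/s; Δx = -5·4 + ½·-2·4² = -36 m; v ends -13 m/s.
9–11 s: v starts -13 m/s; Δx = -13·2 + ½·2·2² = -22 m; v ends -9 m/s.
x(11) = 1 + Σ Δx = -128.5 m.

-128.5 m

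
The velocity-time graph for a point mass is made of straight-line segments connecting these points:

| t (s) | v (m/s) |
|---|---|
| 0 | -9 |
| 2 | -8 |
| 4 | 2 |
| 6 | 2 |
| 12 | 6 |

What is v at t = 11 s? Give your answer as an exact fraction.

On 6–12 s the graph is linear from 2 to 6 m/s: v(11) = 2 + (6 − 2)·(11 − 6)/(12 − 6) = 16/3 m/s.

16/3 m/s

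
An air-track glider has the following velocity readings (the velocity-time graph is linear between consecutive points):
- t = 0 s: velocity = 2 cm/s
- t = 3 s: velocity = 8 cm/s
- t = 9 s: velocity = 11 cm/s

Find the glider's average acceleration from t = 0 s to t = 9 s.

1 cm/s²

Average acceleration = Δv/Δt = (11 − 2)/(9 − 0) = 1 cm/s².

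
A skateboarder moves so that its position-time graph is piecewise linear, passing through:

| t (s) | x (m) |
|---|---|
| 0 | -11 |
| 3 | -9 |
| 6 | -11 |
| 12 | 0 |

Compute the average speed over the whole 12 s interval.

Average speed = (total path length)/(elapsed time); on a piecewise-linear x-t graph the path length is Σ|Δx|.
0–3 s: |Δx| = |-9 − -11| = 2 m
3–6 s: |Δx| = |-11 − -9| = 2 m
6–12 s: |Δx| = |0 − -11| = 11 m
Total path = 15 m; average speed = 15/12 = 1.25 m/s.

1.25 m/s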